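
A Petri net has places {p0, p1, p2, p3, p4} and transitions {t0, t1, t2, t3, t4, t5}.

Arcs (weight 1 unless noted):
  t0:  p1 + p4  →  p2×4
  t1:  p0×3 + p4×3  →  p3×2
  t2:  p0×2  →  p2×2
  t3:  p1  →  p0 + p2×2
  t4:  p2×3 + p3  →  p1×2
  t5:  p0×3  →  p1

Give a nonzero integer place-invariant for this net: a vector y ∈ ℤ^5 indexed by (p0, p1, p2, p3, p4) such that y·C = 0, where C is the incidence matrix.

Incidence matrix C (rows=places, cols=transitions):
       t0   t1   t2   t3   t4   t5
   p0   0   -3   -2    1    0   -3
   p1  -1    0    0   -1    2    1
   p2   4    0    2    2   -3    0
   p3   0    2    0    0   -1    0
   p4  -1   -3    0    0    0    0

Candidate y = [1, 3, 1, 3, 1]; check y·C column-wise:
  col t0: 1·0 + 3·-1 + 1·4 + 3·0 + 1·-1 = 0
  col t1: 1·-3 + 3·0 + 1·0 + 3·2 + 1·-3 = 0
  col t2: 1·-2 + 3·0 + 1·2 + 3·0 + 1·0 = 0
  col t3: 1·1 + 3·-1 + 1·2 + 3·0 + 1·0 = 0
  col t4: 1·0 + 3·2 + 1·-3 + 3·-1 + 1·0 = 0
  col t5: 1·-3 + 3·1 + 1·0 + 3·0 + 1·0 = 0

y = (p0:1, p1:3, p2:1, p3:3, p4:1)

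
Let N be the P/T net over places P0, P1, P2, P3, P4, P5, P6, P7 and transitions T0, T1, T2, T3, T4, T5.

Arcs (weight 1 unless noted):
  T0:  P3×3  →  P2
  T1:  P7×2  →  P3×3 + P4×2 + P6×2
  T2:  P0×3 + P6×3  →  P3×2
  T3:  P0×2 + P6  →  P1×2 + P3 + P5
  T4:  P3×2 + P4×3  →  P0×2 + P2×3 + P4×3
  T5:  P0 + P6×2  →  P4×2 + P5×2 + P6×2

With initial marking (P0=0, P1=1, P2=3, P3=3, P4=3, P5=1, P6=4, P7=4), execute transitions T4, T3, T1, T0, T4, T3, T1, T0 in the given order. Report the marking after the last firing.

step 1: fire T4:  (P0=0, P1=1, P2=3, P3=3, P4=3, P5=1, P6=4, P7=4) → (P0=2, P1=1, P2=6, P3=1, P4=3, P5=1, P6=4, P7=4)
step 2: fire T3:  (P0=2, P1=1, P2=6, P3=1, P4=3, P5=1, P6=4, P7=4) → (P0=0, P1=3, P2=6, P3=2, P4=3, P5=2, P6=3, P7=4)
step 3: fire T1:  (P0=0, P1=3, P2=6, P3=2, P4=3, P5=2, P6=3, P7=4) → (P0=0, P1=3, P2=6, P3=5, P4=5, P5=2, P6=5, P7=2)
step 4: fire T0:  (P0=0, P1=3, P2=6, P3=5, P4=5, P5=2, P6=5, P7=2) → (P0=0, P1=3, P2=7, P3=2, P4=5, P5=2, P6=5, P7=2)
step 5: fire T4:  (P0=0, P1=3, P2=7, P3=2, P4=5, P5=2, P6=5, P7=2) → (P0=2, P1=3, P2=10, P3=0, P4=5, P5=2, P6=5, P7=2)
step 6: fire T3:  (P0=2, P1=3, P2=10, P3=0, P4=5, P5=2, P6=5, P7=2) → (P0=0, P1=5, P2=10, P3=1, P4=5, P5=3, P6=4, P7=2)
step 7: fire T1:  (P0=0, P1=5, P2=10, P3=1, P4=5, P5=3, P6=4, P7=2) → (P0=0, P1=5, P2=10, P3=4, P4=7, P5=3, P6=6, P7=0)
step 8: fire T0:  (P0=0, P1=5, P2=10, P3=4, P4=7, P5=3, P6=6, P7=0) → (P0=0, P1=5, P2=11, P3=1, P4=7, P5=3, P6=6, P7=0)

(P0=0, P1=5, P2=11, P3=1, P4=7, P5=3, P6=6, P7=0)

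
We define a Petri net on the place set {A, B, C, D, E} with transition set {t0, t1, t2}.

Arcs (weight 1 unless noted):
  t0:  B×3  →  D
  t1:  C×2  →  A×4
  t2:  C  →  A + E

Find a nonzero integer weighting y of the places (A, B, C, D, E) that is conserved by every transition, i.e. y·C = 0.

Incidence matrix C (rows=places, cols=transitions):
       t0   t1   t2
    A   0    4    1
    B  -3    0    0
    C   0   -2   -1
    D   1    0    0
    E   0    0    1

Candidate y = [0, 1, 0, 3, 0]; check y·C column-wise:
  col t0: 1·-3 + 3·1 = 0
  col t1: 0·4 + 1·0 + 0·-2 + 3·0 = 0
  col t2: 0·1 + 1·0 + 0·-1 + 3·0 + 0·1 = 0

y = (A:0, B:1, C:0, D:3, E:0)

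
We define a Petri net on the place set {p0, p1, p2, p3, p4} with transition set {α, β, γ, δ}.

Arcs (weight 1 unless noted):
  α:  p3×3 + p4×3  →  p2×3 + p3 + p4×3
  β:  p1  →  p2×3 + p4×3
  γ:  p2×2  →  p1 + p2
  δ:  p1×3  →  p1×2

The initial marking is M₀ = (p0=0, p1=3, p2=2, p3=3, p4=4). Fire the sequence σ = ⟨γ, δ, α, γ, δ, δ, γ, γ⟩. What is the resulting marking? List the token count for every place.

(p0=0, p1=4, p2=1, p3=1, p4=4)

step 1: fire γ:  (p0=0, p1=3, p2=2, p3=3, p4=4) → (p0=0, p1=4, p2=1, p3=3, p4=4)
step 2: fire δ:  (p0=0, p1=4, p2=1, p3=3, p4=4) → (p0=0, p1=3, p2=1, p3=3, p4=4)
step 3: fire α:  (p0=0, p1=3, p2=1, p3=3, p4=4) → (p0=0, p1=3, p2=4, p3=1, p4=4)
step 4: fire γ:  (p0=0, p1=3, p2=4, p3=1, p4=4) → (p0=0, p1=4, p2=3, p3=1, p4=4)
step 5: fire δ:  (p0=0, p1=4, p2=3, p3=1, p4=4) → (p0=0, p1=3, p2=3, p3=1, p4=4)
step 6: fire δ:  (p0=0, p1=3, p2=3, p3=1, p4=4) → (p0=0, p1=2, p2=3, p3=1, p4=4)
step 7: fire γ:  (p0=0, p1=2, p2=3, p3=1, p4=4) → (p0=0, p1=3, p2=2, p3=1, p4=4)
step 8: fire γ:  (p0=0, p1=3, p2=2, p3=1, p4=4) → (p0=0, p1=4, p2=1, p3=1, p4=4)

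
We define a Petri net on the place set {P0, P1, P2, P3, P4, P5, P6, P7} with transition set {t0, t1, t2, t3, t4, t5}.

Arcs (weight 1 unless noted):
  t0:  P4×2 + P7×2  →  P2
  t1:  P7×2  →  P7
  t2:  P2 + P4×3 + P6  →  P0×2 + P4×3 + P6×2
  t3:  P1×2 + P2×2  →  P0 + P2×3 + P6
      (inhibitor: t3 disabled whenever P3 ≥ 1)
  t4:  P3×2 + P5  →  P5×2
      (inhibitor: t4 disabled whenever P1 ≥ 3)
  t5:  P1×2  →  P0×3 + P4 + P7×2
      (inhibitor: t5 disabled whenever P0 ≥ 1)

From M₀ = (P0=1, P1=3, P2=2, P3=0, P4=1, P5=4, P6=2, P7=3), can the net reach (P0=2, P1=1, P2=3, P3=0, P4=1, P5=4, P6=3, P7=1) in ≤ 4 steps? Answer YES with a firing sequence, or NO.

YES — reachable via ⟨t1, t1, t3⟩ (3 firings)

step 1: fire t1:  (P0=1, P1=3, P2=2, P3=0, P4=1, P5=4, P6=2, P7=3) → (P0=1, P1=3, P2=2, P3=0, P4=1, P5=4, P6=2, P7=2)
step 2: fire t1:  (P0=1, P1=3, P2=2, P3=0, P4=1, P5=4, P6=2, P7=2) → (P0=1, P1=3, P2=2, P3=0, P4=1, P5=4, P6=2, P7=1)
step 3: fire t3:  (P0=1, P1=3, P2=2, P3=0, P4=1, P5=4, P6=2, P7=1) → (P0=2, P1=1, P2=3, P3=0, P4=1, P5=4, P6=3, P7=1)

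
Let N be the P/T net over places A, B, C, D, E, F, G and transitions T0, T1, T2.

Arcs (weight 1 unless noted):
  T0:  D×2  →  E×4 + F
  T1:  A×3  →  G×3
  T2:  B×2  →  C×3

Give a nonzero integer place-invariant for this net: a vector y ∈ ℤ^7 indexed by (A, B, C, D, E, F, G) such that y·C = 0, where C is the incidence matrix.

y = (A:0, B:3, C:2, D:0, E:0, F:0, G:0)

Incidence matrix C (rows=places, cols=transitions):
       T0   T1   T2
    A   0   -3    0
    B   0    0   -2
    C   0    0    3
    D  -2    0    0
    E   4    0    0
    F   1    0    0
    G   0    3    0

Candidate y = [0, 3, 2, 0, 0, 0, 0]; check y·C column-wise:
  col T0: 3·0 + 2·0 + 0·-2 + 0·4 + 0·1 = 0
  col T1: 0·-3 + 3·0 + 2·0 + 0·3 = 0
  col T2: 3·-2 + 2·3 = 0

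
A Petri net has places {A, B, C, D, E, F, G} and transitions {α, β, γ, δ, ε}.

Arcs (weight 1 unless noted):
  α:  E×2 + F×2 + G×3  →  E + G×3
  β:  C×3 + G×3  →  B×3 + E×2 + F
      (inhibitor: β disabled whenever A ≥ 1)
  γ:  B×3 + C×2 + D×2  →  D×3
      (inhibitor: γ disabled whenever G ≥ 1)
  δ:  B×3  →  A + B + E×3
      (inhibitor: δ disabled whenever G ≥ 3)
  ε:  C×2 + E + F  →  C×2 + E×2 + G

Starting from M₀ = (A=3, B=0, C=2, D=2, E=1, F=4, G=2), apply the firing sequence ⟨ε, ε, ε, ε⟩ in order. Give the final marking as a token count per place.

(A=3, B=0, C=2, D=2, E=5, F=0, G=6)

step 1: fire ε:  (A=3, B=0, C=2, D=2, E=1, F=4, G=2) → (A=3, B=0, C=2, D=2, E=2, F=3, G=3)
step 2: fire ε:  (A=3, B=0, C=2, D=2, E=2, F=3, G=3) → (A=3, B=0, C=2, D=2, E=3, F=2, G=4)
step 3: fire ε:  (A=3, B=0, C=2, D=2, E=3, F=2, G=4) → (A=3, B=0, C=2, D=2, E=4, F=1, G=5)
step 4: fire ε:  (A=3, B=0, C=2, D=2, E=4, F=1, G=5) → (A=3, B=0, C=2, D=2, E=5, F=0, G=6)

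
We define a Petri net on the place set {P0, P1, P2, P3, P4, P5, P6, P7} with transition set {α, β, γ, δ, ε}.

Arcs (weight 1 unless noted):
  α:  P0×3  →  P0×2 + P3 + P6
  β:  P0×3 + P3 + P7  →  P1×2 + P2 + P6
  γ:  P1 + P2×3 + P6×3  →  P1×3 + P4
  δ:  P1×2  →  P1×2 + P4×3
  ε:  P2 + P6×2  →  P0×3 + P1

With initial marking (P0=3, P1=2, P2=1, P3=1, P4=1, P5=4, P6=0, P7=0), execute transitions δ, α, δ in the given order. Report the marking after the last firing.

(P0=2, P1=2, P2=1, P3=2, P4=7, P5=4, P6=1, P7=0)

step 1: fire δ:  (P0=3, P1=2, P2=1, P3=1, P4=1, P5=4, P6=0, P7=0) → (P0=3, P1=2, P2=1, P3=1, P4=4, P5=4, P6=0, P7=0)
step 2: fire α:  (P0=3, P1=2, P2=1, P3=1, P4=4, P5=4, P6=0, P7=0) → (P0=2, P1=2, P2=1, P3=2, P4=4, P5=4, P6=1, P7=0)
step 3: fire δ:  (P0=2, P1=2, P2=1, P3=2, P4=4, P5=4, P6=1, P7=0) → (P0=2, P1=2, P2=1, P3=2, P4=7, P5=4, P6=1, P7=0)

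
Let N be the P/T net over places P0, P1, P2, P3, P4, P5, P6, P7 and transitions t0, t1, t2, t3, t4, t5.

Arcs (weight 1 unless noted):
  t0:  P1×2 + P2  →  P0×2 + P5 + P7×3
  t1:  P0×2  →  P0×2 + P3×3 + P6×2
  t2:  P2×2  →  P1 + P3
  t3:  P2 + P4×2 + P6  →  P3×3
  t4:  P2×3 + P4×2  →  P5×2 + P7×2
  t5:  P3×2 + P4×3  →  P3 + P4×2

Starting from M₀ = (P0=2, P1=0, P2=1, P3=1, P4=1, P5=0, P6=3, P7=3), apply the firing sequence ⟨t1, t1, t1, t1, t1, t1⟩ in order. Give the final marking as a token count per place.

step 1: fire t1:  (P0=2, P1=0, P2=1, P3=1, P4=1, P5=0, P6=3, P7=3) → (P0=2, P1=0, P2=1, P3=4, P4=1, P5=0, P6=5, P7=3)
step 2: fire t1:  (P0=2, P1=0, P2=1, P3=4, P4=1, P5=0, P6=5, P7=3) → (P0=2, P1=0, P2=1, P3=7, P4=1, P5=0, P6=7, P7=3)
step 3: fire t1:  (P0=2, P1=0, P2=1, P3=7, P4=1, P5=0, P6=7, P7=3) → (P0=2, P1=0, P2=1, P3=10, P4=1, P5=0, P6=9, P7=3)
step 4: fire t1:  (P0=2, P1=0, P2=1, P3=10, P4=1, P5=0, P6=9, P7=3) → (P0=2, P1=0, P2=1, P3=13, P4=1, P5=0, P6=11, P7=3)
step 5: fire t1:  (P0=2, P1=0, P2=1, P3=13, P4=1, P5=0, P6=11, P7=3) → (P0=2, P1=0, P2=1, P3=16, P4=1, P5=0, P6=13, P7=3)
step 6: fire t1:  (P0=2, P1=0, P2=1, P3=16, P4=1, P5=0, P6=13, P7=3) → (P0=2, P1=0, P2=1, P3=19, P4=1, P5=0, P6=15, P7=3)

(P0=2, P1=0, P2=1, P3=19, P4=1, P5=0, P6=15, P7=3)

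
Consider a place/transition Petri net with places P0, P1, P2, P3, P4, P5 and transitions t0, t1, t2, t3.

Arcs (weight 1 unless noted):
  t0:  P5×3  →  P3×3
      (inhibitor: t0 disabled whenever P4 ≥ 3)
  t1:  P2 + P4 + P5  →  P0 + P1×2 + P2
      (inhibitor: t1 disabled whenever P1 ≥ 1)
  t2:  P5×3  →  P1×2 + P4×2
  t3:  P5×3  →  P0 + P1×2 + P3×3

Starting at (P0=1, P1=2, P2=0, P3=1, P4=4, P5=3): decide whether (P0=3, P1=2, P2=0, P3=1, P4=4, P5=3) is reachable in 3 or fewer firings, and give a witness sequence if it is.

depth 0: 1 marking
depth 1: 3 markings reached so far
depth 2: 3 markings reached so far
(frontier empty at depth 2; search complete)
target is not among the 3 markings reachable within 3 steps

NO — not reachable within 3 firings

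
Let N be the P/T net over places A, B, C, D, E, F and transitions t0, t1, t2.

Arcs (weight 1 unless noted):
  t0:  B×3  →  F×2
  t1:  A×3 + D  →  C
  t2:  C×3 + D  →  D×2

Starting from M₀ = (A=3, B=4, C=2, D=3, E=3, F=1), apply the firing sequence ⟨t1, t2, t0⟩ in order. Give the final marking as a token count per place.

step 1: fire t1:  (A=3, B=4, C=2, D=3, E=3, F=1) → (A=0, B=4, C=3, D=2, E=3, F=1)
step 2: fire t2:  (A=0, B=4, C=3, D=2, E=3, F=1) → (A=0, B=4, C=0, D=3, E=3, F=1)
step 3: fire t0:  (A=0, B=4, C=0, D=3, E=3, F=1) → (A=0, B=1, C=0, D=3, E=3, F=3)

(A=0, B=1, C=0, D=3, E=3, F=3)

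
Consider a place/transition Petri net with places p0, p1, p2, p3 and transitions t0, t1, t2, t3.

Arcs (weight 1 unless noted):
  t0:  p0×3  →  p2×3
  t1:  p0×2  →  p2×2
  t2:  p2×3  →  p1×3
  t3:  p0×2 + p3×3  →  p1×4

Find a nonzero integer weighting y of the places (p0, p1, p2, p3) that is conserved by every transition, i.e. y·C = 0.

Incidence matrix C (rows=places, cols=transitions):
       t0   t1   t2   t3
   p0  -3   -2    0   -2
   p1   0    0    3    4
   p2   3    2   -3    0
   p3   0    0    0   -3

Candidate y = [3, 3, 3, 2]; check y·C column-wise:
  col t0: 3·-3 + 3·0 + 3·3 + 2·0 = 0
  col t1: 3·-2 + 3·0 + 3·2 + 2·0 = 0
  col t2: 3·0 + 3·3 + 3·-3 + 2·0 = 0
  col t3: 3·-2 + 3·4 + 3·0 + 2·-3 = 0

y = (p0:3, p1:3, p2:3, p3:2)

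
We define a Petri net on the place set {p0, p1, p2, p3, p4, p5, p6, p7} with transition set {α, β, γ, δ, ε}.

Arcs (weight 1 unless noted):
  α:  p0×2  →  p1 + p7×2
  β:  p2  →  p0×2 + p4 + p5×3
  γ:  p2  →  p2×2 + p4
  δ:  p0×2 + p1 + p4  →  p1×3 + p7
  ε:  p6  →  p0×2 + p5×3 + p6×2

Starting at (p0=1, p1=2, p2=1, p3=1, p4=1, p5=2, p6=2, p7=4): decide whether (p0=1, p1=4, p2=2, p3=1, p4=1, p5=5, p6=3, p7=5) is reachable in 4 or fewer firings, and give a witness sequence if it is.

step 1: fire γ:  (p0=1, p1=2, p2=1, p3=1, p4=1, p5=2, p6=2, p7=4) → (p0=1, p1=2, p2=2, p3=1, p4=2, p5=2, p6=2, p7=4)
step 2: fire ε:  (p0=1, p1=2, p2=2, p3=1, p4=2, p5=2, p6=2, p7=4) → (p0=3, p1=2, p2=2, p3=1, p4=2, p5=5, p6=3, p7=4)
step 3: fire δ:  (p0=3, p1=2, p2=2, p3=1, p4=2, p5=5, p6=3, p7=4) → (p0=1, p1=4, p2=2, p3=1, p4=1, p5=5, p6=3, p7=5)

YES — reachable via ⟨γ, ε, δ⟩ (3 firings)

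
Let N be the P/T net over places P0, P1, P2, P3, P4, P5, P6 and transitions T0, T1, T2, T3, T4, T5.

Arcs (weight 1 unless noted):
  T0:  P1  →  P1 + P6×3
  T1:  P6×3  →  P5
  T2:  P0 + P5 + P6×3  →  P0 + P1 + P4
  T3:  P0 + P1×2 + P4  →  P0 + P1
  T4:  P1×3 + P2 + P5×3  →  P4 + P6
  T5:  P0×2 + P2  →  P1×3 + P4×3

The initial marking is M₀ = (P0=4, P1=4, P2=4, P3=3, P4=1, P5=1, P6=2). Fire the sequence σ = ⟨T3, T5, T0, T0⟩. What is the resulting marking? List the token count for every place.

(P0=2, P1=6, P2=3, P3=3, P4=3, P5=1, P6=8)

step 1: fire T3:  (P0=4, P1=4, P2=4, P3=3, P4=1, P5=1, P6=2) → (P0=4, P1=3, P2=4, P3=3, P4=0, P5=1, P6=2)
step 2: fire T5:  (P0=4, P1=3, P2=4, P3=3, P4=0, P5=1, P6=2) → (P0=2, P1=6, P2=3, P3=3, P4=3, P5=1, P6=2)
step 3: fire T0:  (P0=2, P1=6, P2=3, P3=3, P4=3, P5=1, P6=2) → (P0=2, P1=6, P2=3, P3=3, P4=3, P5=1, P6=5)
step 4: fire T0:  (P0=2, P1=6, P2=3, P3=3, P4=3, P5=1, P6=5) → (P0=2, P1=6, P2=3, P3=3, P4=3, P5=1, P6=8)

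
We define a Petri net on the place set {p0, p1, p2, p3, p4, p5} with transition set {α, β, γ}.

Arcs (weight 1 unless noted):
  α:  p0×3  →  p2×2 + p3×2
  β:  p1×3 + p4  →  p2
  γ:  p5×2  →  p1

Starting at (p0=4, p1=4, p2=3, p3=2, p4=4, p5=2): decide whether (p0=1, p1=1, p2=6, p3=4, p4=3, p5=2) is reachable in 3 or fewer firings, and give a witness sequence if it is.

YES — reachable via ⟨α, β⟩ (2 firings)

step 1: fire α:  (p0=4, p1=4, p2=3, p3=2, p4=4, p5=2) → (p0=1, p1=4, p2=5, p3=4, p4=4, p5=2)
step 2: fire β:  (p0=1, p1=4, p2=5, p3=4, p4=4, p5=2) → (p0=1, p1=1, p2=6, p3=4, p4=3, p5=2)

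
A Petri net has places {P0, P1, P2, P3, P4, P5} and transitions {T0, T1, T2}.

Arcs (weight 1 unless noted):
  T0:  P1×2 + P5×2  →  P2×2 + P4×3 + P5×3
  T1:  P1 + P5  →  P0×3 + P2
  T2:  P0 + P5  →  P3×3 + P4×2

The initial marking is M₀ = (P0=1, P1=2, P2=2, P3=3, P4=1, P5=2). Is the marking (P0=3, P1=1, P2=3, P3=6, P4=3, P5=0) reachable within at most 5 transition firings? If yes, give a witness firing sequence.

step 1: fire T1:  (P0=1, P1=2, P2=2, P3=3, P4=1, P5=2) → (P0=4, P1=1, P2=3, P3=3, P4=1, P5=1)
step 2: fire T2:  (P0=4, P1=1, P2=3, P3=3, P4=1, P5=1) → (P0=3, P1=1, P2=3, P3=6, P4=3, P5=0)

YES — reachable via ⟨T1, T2⟩ (2 firings)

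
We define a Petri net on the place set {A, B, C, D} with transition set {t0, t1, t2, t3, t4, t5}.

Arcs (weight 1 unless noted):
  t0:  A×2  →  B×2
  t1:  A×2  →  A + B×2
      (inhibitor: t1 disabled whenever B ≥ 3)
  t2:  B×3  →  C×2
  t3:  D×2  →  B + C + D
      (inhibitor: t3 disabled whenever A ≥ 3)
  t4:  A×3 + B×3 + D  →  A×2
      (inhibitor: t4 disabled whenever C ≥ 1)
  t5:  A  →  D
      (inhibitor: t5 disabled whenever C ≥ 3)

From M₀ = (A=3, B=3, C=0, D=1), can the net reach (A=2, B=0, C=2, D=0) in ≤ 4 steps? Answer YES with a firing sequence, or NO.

NO — not reachable within 4 firings

depth 0: 1 marking
depth 1: 5 markings reached so far
depth 2: 14 markings reached so far
depth 3: 25 markings reached so far
depth 4: 36 markings reached so far
target is not among the 36 markings reachable within 4 steps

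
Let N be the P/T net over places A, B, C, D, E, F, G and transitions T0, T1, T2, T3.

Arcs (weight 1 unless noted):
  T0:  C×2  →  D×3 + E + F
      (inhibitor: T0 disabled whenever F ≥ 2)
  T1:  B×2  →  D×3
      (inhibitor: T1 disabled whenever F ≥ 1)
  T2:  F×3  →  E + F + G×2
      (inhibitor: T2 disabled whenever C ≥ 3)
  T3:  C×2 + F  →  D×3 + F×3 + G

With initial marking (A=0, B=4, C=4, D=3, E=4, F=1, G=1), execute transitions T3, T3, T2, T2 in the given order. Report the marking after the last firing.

(A=0, B=4, C=0, D=9, E=6, F=1, G=7)

step 1: fire T3:  (A=0, B=4, C=4, D=3, E=4, F=1, G=1) → (A=0, B=4, C=2, D=6, E=4, F=3, G=2)
step 2: fire T3:  (A=0, B=4, C=2, D=6, E=4, F=3, G=2) → (A=0, B=4, C=0, D=9, E=4, F=5, G=3)
step 3: fire T2:  (A=0, B=4, C=0, D=9, E=4, F=5, G=3) → (A=0, B=4, C=0, D=9, E=5, F=3, G=5)
step 4: fire T2:  (A=0, B=4, C=0, D=9, E=5, F=3, G=5) → (A=0, B=4, C=0, D=9, E=6, F=1, G=7)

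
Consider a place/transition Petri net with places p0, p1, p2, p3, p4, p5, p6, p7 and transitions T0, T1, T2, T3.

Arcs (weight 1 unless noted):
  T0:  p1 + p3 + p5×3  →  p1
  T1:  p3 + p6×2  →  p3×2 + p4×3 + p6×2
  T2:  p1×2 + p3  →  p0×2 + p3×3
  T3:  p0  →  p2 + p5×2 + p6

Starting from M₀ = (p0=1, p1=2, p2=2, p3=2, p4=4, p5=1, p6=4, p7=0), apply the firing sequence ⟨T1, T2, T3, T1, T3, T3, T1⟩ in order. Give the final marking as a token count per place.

step 1: fire T1:  (p0=1, p1=2, p2=2, p3=2, p4=4, p5=1, p6=4, p7=0) → (p0=1, p1=2, p2=2, p3=3, p4=7, p5=1, p6=4, p7=0)
step 2: fire T2:  (p0=1, p1=2, p2=2, p3=3, p4=7, p5=1, p6=4, p7=0) → (p0=3, p1=0, p2=2, p3=5, p4=7, p5=1, p6=4, p7=0)
step 3: fire T3:  (p0=3, p1=0, p2=2, p3=5, p4=7, p5=1, p6=4, p7=0) → (p0=2, p1=0, p2=3, p3=5, p4=7, p5=3, p6=5, p7=0)
step 4: fire T1:  (p0=2, p1=0, p2=3, p3=5, p4=7, p5=3, p6=5, p7=0) → (p0=2, p1=0, p2=3, p3=6, p4=10, p5=3, p6=5, p7=0)
step 5: fire T3:  (p0=2, p1=0, p2=3, p3=6, p4=10, p5=3, p6=5, p7=0) → (p0=1, p1=0, p2=4, p3=6, p4=10, p5=5, p6=6, p7=0)
step 6: fire T3:  (p0=1, p1=0, p2=4, p3=6, p4=10, p5=5, p6=6, p7=0) → (p0=0, p1=0, p2=5, p3=6, p4=10, p5=7, p6=7, p7=0)
step 7: fire T1:  (p0=0, p1=0, p2=5, p3=6, p4=10, p5=7, p6=7, p7=0) → (p0=0, p1=0, p2=5, p3=7, p4=13, p5=7, p6=7, p7=0)

(p0=0, p1=0, p2=5, p3=7, p4=13, p5=7, p6=7, p7=0)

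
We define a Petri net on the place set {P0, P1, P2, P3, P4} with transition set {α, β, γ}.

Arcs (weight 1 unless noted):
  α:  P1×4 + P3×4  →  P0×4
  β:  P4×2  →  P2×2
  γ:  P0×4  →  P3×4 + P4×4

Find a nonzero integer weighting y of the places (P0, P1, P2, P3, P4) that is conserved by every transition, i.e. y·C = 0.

y = (P0:1, P1:0, P2:0, P3:1, P4:0)

Incidence matrix C (rows=places, cols=transitions):
        α    β    γ
   P0   4    0   -4
   P1  -4    0    0
   P2   0    2    0
   P3  -4    0    4
   P4   0   -2    4

Candidate y = [1, 0, 0, 1, 0]; check y·C column-wise:
  col α: 1·4 + 0·-4 + 1·-4 = 0
  col β: 1·0 + 0·2 + 1·0 + 0·-2 = 0
  col γ: 1·-4 + 1·4 + 0·4 = 0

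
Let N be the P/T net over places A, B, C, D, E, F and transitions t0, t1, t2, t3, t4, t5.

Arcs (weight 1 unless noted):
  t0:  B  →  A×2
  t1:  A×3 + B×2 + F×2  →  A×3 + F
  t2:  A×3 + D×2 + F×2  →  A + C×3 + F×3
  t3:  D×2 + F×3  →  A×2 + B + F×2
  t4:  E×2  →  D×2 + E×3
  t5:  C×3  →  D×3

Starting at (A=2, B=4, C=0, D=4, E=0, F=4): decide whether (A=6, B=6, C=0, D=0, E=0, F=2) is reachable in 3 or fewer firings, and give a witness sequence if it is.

step 1: fire t3:  (A=2, B=4, C=0, D=4, E=0, F=4) → (A=4, B=5, C=0, D=2, E=0, F=3)
step 2: fire t3:  (A=4, B=5, C=0, D=2, E=0, F=3) → (A=6, B=6, C=0, D=0, E=0, F=2)

YES — reachable via ⟨t3, t3⟩ (2 firings)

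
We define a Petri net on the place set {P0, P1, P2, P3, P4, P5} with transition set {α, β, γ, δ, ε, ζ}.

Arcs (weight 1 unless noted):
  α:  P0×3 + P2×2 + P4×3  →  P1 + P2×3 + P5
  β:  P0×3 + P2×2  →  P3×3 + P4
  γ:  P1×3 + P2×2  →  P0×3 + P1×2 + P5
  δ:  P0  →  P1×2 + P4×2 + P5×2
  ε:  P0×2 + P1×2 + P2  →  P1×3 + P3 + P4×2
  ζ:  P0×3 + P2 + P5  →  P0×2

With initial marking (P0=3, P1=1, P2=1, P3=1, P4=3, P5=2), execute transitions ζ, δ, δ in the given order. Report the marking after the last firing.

step 1: fire ζ:  (P0=3, P1=1, P2=1, P3=1, P4=3, P5=2) → (P0=2, P1=1, P2=0, P3=1, P4=3, P5=1)
step 2: fire δ:  (P0=2, P1=1, P2=0, P3=1, P4=3, P5=1) → (P0=1, P1=3, P2=0, P3=1, P4=5, P5=3)
step 3: fire δ:  (P0=1, P1=3, P2=0, P3=1, P4=5, P5=3) → (P0=0, P1=5, P2=0, P3=1, P4=7, P5=5)

(P0=0, P1=5, P2=0, P3=1, P4=7, P5=5)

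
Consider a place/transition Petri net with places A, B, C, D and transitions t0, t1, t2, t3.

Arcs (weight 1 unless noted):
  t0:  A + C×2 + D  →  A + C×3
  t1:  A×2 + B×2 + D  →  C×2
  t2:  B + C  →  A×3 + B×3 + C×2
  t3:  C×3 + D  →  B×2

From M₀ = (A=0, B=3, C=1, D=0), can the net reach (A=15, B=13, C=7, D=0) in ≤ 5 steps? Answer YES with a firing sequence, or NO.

NO — not reachable within 5 firings

depth 0: 1 marking
depth 1: 2 markings reached so far
depth 2: 3 markings reached so far
depth 3: 4 markings reached so far
depth 4: 5 markings reached so far
depth 5: 6 markings reached so far
target is not among the 6 markings reachable within 5 steps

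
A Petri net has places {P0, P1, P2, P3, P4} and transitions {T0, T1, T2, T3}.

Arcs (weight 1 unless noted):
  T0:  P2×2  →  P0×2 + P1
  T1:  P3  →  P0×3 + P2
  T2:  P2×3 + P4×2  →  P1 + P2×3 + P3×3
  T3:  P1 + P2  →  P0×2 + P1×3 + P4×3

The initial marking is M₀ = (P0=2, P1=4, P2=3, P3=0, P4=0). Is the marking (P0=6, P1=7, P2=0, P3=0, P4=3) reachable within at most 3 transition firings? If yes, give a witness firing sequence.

step 1: fire T0:  (P0=2, P1=4, P2=3, P3=0, P4=0) → (P0=4, P1=5, P2=1, P3=0, P4=0)
step 2: fire T3:  (P0=4, P1=5, P2=1, P3=0, P4=0) → (P0=6, P1=7, P2=0, P3=0, P4=3)

YES — reachable via ⟨T0, T3⟩ (2 firings)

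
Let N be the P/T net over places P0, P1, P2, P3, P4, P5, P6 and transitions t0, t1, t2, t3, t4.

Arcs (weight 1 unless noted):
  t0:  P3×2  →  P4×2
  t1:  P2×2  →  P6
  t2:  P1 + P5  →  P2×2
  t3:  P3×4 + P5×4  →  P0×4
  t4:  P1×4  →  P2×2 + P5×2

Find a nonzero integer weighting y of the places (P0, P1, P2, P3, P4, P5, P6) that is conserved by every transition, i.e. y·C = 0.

Incidence matrix C (rows=places, cols=transitions):
       t0   t1   t2   t3   t4
   P0   0    0    0    4    0
   P1   0    0   -1    0   -4
   P2   0   -2    2    0    2
   P3  -2    0    0   -4    0
   P4   2    0    0    0    0
   P5   0    0   -1   -4    2
   P6   0    1    0    0    0

Candidate y = [1, 0, 0, 1, 1, 0, 0]; check y·C column-wise:
  col t0: 1·0 + 1·-2 + 1·2 = 0
  col t1: 1·0 + 0·-2 + 1·0 + 1·0 + 0·1 = 0
  col t2: 1·0 + 0·-1 + 0·2 + 1·0 + 1·0 + 0·-1 = 0
  col t3: 1·4 + 1·-4 + 1·0 + 0·-4 = 0
  col t4: 1·0 + 0·-4 + 0·2 + 1·0 + 1·0 + 0·2 = 0

y = (P0:1, P1:0, P2:0, P3:1, P4:1, P5:0, P6:0)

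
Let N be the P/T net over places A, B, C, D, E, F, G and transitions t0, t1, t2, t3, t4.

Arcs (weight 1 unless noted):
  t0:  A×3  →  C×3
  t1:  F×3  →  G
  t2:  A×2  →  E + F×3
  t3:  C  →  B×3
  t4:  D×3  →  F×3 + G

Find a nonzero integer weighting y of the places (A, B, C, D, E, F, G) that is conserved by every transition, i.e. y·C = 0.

Incidence matrix C (rows=places, cols=transitions):
       t0   t1   t2   t3   t4
    A  -3    0   -2    0    0
    B   0    0    0    3    0
    C   3    0    0   -1    0
    D   0    0    0    0   -3
    E   0    0    1    0    0
    F   0   -3    3    0    3
    G   0    1    0    0    1

Candidate y = [3, 1, 3, 0, 6, 0, 0]; check y·C column-wise:
  col t0: 3·-3 + 1·0 + 3·3 + 6·0 = 0
  col t1: 3·0 + 1·0 + 3·0 + 6·0 + 0·-3 + 0·1 = 0
  col t2: 3·-2 + 1·0 + 3·0 + 6·1 + 0·3 = 0
  col t3: 3·0 + 1·3 + 3·-1 + 6·0 = 0
  col t4: 3·0 + 1·0 + 3·0 + 0·-3 + 6·0 + 0·3 + 0·1 = 0

y = (A:3, B:1, C:3, D:0, E:6, F:0, G:0)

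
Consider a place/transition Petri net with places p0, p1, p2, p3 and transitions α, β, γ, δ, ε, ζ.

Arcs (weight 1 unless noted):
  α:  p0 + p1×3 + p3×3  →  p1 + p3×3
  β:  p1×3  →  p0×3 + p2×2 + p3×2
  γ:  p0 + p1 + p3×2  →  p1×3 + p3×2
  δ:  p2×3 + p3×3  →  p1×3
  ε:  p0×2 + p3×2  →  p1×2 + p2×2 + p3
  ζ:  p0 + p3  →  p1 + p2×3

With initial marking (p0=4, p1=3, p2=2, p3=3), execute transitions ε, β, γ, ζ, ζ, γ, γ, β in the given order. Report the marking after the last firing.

step 1: fire ε:  (p0=4, p1=3, p2=2, p3=3) → (p0=2, p1=5, p2=4, p3=2)
step 2: fire β:  (p0=2, p1=5, p2=4, p3=2) → (p0=5, p1=2, p2=6, p3=4)
step 3: fire γ:  (p0=5, p1=2, p2=6, p3=4) → (p0=4, p1=4, p2=6, p3=4)
step 4: fire ζ:  (p0=4, p1=4, p2=6, p3=4) → (p0=3, p1=5, p2=9, p3=3)
step 5: fire ζ:  (p0=3, p1=5, p2=9, p3=3) → (p0=2, p1=6, p2=12, p3=2)
step 6: fire γ:  (p0=2, p1=6, p2=12, p3=2) → (p0=1, p1=8, p2=12, p3=2)
step 7: fire γ:  (p0=1, p1=8, p2=12, p3=2) → (p0=0, p1=10, p2=12, p3=2)
step 8: fire β:  (p0=0, p1=10, p2=12, p3=2) → (p0=3, p1=7, p2=14, p3=4)

(p0=3, p1=7, p2=14, p3=4)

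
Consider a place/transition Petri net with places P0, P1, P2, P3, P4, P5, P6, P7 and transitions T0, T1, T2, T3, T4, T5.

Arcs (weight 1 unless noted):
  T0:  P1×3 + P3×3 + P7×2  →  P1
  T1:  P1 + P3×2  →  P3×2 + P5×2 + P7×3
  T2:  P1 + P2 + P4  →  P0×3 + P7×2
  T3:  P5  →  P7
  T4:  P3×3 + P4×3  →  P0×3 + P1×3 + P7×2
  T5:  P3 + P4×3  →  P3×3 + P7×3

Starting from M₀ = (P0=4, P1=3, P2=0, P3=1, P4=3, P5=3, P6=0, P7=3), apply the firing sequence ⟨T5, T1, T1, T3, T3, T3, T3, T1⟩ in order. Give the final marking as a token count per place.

step 1: fire T5:  (P0=4, P1=3, P2=0, P3=1, P4=3, P5=3, P6=0, P7=3) → (P0=4, P1=3, P2=0, P3=3, P4=0, P5=3, P6=0, P7=6)
step 2: fire T1:  (P0=4, P1=3, P2=0, P3=3, P4=0, P5=3, P6=0, P7=6) → (P0=4, P1=2, P2=0, P3=3, P4=0, P5=5, P6=0, P7=9)
step 3: fire T1:  (P0=4, P1=2, P2=0, P3=3, P4=0, P5=5, P6=0, P7=9) → (P0=4, P1=1, P2=0, P3=3, P4=0, P5=7, P6=0, P7=12)
step 4: fire T3:  (P0=4, P1=1, P2=0, P3=3, P4=0, P5=7, P6=0, P7=12) → (P0=4, P1=1, P2=0, P3=3, P4=0, P5=6, P6=0, P7=13)
step 5: fire T3:  (P0=4, P1=1, P2=0, P3=3, P4=0, P5=6, P6=0, P7=13) → (P0=4, P1=1, P2=0, P3=3, P4=0, P5=5, P6=0, P7=14)
step 6: fire T3:  (P0=4, P1=1, P2=0, P3=3, P4=0, P5=5, P6=0, P7=14) → (P0=4, P1=1, P2=0, P3=3, P4=0, P5=4, P6=0, P7=15)
step 7: fire T3:  (P0=4, P1=1, P2=0, P3=3, P4=0, P5=4, P6=0, P7=15) → (P0=4, P1=1, P2=0, P3=3, P4=0, P5=3, P6=0, P7=16)
step 8: fire T1:  (P0=4, P1=1, P2=0, P3=3, P4=0, P5=3, P6=0, P7=16) → (P0=4, P1=0, P2=0, P3=3, P4=0, P5=5, P6=0, P7=19)

(P0=4, P1=0, P2=0, P3=3, P4=0, P5=5, P6=0, P7=19)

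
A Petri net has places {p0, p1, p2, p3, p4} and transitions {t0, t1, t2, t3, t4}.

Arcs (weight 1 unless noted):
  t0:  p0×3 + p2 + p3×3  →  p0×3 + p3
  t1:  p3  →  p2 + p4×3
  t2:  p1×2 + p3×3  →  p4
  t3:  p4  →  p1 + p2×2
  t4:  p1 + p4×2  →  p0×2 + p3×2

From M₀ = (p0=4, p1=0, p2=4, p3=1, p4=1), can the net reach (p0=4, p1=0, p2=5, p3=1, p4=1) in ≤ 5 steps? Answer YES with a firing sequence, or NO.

NO — not reachable within 5 firings

depth 0: 1 marking
depth 1: 3 markings reached so far
depth 2: 4 markings reached so far
depth 3: 6 markings reached so far
depth 4: 9 markings reached so far
depth 5: 12 markings reached so far
target is not among the 12 markings reachable within 5 steps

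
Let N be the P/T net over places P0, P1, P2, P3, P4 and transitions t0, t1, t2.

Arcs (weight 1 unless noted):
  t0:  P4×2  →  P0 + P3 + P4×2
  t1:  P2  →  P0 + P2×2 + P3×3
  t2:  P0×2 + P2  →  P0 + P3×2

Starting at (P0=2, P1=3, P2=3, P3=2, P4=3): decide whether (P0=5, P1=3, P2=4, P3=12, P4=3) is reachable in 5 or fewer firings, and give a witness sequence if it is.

step 1: fire t0:  (P0=2, P1=3, P2=3, P3=2, P4=3) → (P0=3, P1=3, P2=3, P3=3, P4=3)
step 2: fire t0:  (P0=3, P1=3, P2=3, P3=3, P4=3) → (P0=4, P1=3, P2=3, P3=4, P4=3)
step 3: fire t1:  (P0=4, P1=3, P2=3, P3=4, P4=3) → (P0=5, P1=3, P2=4, P3=7, P4=3)
step 4: fire t1:  (P0=5, P1=3, P2=4, P3=7, P4=3) → (P0=6, P1=3, P2=5, P3=10, P4=3)
step 5: fire t2:  (P0=6, P1=3, P2=5, P3=10, P4=3) → (P0=5, P1=3, P2=4, P3=12, P4=3)

YES — reachable via ⟨t0, t0, t1, t1, t2⟩ (5 firings)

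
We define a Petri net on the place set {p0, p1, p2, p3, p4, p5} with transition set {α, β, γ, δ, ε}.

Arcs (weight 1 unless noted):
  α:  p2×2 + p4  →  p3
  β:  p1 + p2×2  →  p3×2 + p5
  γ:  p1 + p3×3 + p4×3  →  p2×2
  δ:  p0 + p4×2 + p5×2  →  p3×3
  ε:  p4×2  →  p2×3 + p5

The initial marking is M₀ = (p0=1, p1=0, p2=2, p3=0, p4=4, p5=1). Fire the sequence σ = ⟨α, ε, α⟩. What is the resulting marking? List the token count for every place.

step 1: fire α:  (p0=1, p1=0, p2=2, p3=0, p4=4, p5=1) → (p0=1, p1=0, p2=0, p3=1, p4=3, p5=1)
step 2: fire ε:  (p0=1, p1=0, p2=0, p3=1, p4=3, p5=1) → (p0=1, p1=0, p2=3, p3=1, p4=1, p5=2)
step 3: fire α:  (p0=1, p1=0, p2=3, p3=1, p4=1, p5=2) → (p0=1, p1=0, p2=1, p3=2, p4=0, p5=2)

(p0=1, p1=0, p2=1, p3=2, p4=0, p5=2)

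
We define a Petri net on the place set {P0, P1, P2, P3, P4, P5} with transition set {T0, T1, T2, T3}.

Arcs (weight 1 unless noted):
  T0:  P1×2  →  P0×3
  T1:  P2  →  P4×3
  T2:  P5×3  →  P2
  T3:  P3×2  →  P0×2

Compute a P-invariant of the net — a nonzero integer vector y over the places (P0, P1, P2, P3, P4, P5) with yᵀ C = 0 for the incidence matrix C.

y = (P0:2, P1:3, P2:0, P3:2, P4:0, P5:0)

Incidence matrix C (rows=places, cols=transitions):
       T0   T1   T2   T3
   P0   3    0    0    2
   P1  -2    0    0    0
   P2   0   -1    1    0
   P3   0    0    0   -2
   P4   0    3    0    0
   P5   0    0   -3    0

Candidate y = [2, 3, 0, 2, 0, 0]; check y·C column-wise:
  col T0: 2·3 + 3·-2 + 2·0 = 0
  col T1: 2·0 + 3·0 + 0·-1 + 2·0 + 0·3 = 0
  col T2: 2·0 + 3·0 + 0·1 + 2·0 + 0·-3 = 0
  col T3: 2·2 + 3·0 + 2·-2 = 0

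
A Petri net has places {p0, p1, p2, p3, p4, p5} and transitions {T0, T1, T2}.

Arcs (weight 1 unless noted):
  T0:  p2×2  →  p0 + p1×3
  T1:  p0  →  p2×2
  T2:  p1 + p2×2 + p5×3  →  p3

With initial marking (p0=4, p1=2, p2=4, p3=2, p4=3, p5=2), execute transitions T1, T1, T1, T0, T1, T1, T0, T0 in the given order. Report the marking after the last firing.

(p0=2, p1=11, p2=8, p3=2, p4=3, p5=2)

step 1: fire T1:  (p0=4, p1=2, p2=4, p3=2, p4=3, p5=2) → (p0=3, p1=2, p2=6, p3=2, p4=3, p5=2)
step 2: fire T1:  (p0=3, p1=2, p2=6, p3=2, p4=3, p5=2) → (p0=2, p1=2, p2=8, p3=2, p4=3, p5=2)
step 3: fire T1:  (p0=2, p1=2, p2=8, p3=2, p4=3, p5=2) → (p0=1, p1=2, p2=10, p3=2, p4=3, p5=2)
step 4: fire T0:  (p0=1, p1=2, p2=10, p3=2, p4=3, p5=2) → (p0=2, p1=5, p2=8, p3=2, p4=3, p5=2)
step 5: fire T1:  (p0=2, p1=5, p2=8, p3=2, p4=3, p5=2) → (p0=1, p1=5, p2=10, p3=2, p4=3, p5=2)
step 6: fire T1:  (p0=1, p1=5, p2=10, p3=2, p4=3, p5=2) → (p0=0, p1=5, p2=12, p3=2, p4=3, p5=2)
step 7: fire T0:  (p0=0, p1=5, p2=12, p3=2, p4=3, p5=2) → (p0=1, p1=8, p2=10, p3=2, p4=3, p5=2)
step 8: fire T0:  (p0=1, p1=8, p2=10, p3=2, p4=3, p5=2) → (p0=2, p1=11, p2=8, p3=2, p4=3, p5=2)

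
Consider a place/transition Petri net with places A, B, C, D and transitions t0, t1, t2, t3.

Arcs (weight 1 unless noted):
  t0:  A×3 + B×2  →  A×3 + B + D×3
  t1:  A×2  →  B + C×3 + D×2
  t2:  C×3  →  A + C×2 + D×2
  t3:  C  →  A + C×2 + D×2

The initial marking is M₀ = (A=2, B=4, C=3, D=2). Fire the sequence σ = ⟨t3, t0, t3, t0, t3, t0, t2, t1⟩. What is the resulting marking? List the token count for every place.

(A=4, B=2, C=8, D=21)

step 1: fire t3:  (A=2, B=4, C=3, D=2) → (A=3, B=4, C=4, D=4)
step 2: fire t0:  (A=3, B=4, C=4, D=4) → (A=3, B=3, C=4, D=7)
step 3: fire t3:  (A=3, B=3, C=4, D=7) → (A=4, B=3, C=5, D=9)
step 4: fire t0:  (A=4, B=3, C=5, D=9) → (A=4, B=2, C=5, D=12)
step 5: fire t3:  (A=4, B=2, C=5, D=12) → (A=5, B=2, C=6, D=14)
step 6: fire t0:  (A=5, B=2, C=6, D=14) → (A=5, B=1, C=6, D=17)
step 7: fire t2:  (A=5, B=1, C=6, D=17) → (A=6, B=1, C=5, D=19)
step 8: fire t1:  (A=6, B=1, C=5, D=19) → (A=4, B=2, C=8, D=21)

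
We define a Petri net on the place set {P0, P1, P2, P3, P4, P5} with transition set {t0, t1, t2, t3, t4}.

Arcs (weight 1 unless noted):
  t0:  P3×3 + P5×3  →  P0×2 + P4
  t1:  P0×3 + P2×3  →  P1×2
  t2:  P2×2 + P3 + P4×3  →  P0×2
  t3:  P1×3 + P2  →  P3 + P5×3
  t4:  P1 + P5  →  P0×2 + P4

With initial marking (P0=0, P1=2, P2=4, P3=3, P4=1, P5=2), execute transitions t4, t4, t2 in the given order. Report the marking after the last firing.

(P0=6, P1=0, P2=2, P3=2, P4=0, P5=0)

step 1: fire t4:  (P0=0, P1=2, P2=4, P3=3, P4=1, P5=2) → (P0=2, P1=1, P2=4, P3=3, P4=2, P5=1)
step 2: fire t4:  (P0=2, P1=1, P2=4, P3=3, P4=2, P5=1) → (P0=4, P1=0, P2=4, P3=3, P4=3, P5=0)
step 3: fire t2:  (P0=4, P1=0, P2=4, P3=3, P4=3, P5=0) → (P0=6, P1=0, P2=2, P3=2, P4=0, P5=0)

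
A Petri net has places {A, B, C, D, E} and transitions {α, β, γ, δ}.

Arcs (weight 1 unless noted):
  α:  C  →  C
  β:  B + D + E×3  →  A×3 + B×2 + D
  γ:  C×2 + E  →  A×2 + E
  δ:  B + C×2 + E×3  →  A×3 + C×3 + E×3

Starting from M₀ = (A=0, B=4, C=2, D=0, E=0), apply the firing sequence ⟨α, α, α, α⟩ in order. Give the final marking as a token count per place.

step 1: fire α:  (A=0, B=4, C=2, D=0, E=0) → (A=0, B=4, C=2, D=0, E=0)
step 2: fire α:  (A=0, B=4, C=2, D=0, E=0) → (A=0, B=4, C=2, D=0, E=0)
step 3: fire α:  (A=0, B=4, C=2, D=0, E=0) → (A=0, B=4, C=2, D=0, E=0)
step 4: fire α:  (A=0, B=4, C=2, D=0, E=0) → (A=0, B=4, C=2, D=0, E=0)

(A=0, B=4, C=2, D=0, E=0)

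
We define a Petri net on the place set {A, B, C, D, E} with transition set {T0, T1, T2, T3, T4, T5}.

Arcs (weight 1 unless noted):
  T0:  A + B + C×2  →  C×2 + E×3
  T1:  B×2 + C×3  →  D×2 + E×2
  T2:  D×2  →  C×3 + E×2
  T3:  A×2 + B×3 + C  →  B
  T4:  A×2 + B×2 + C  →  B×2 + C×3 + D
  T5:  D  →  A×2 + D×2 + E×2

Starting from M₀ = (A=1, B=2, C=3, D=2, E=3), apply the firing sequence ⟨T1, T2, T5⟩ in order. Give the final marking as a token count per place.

(A=3, B=0, C=3, D=3, E=9)

step 1: fire T1:  (A=1, B=2, C=3, D=2, E=3) → (A=1, B=0, C=0, D=4, E=5)
step 2: fire T2:  (A=1, B=0, C=0, D=4, E=5) → (A=1, B=0, C=3, D=2, E=7)
step 3: fire T5:  (A=1, B=0, C=3, D=2, E=7) → (A=3, B=0, C=3, D=3, E=9)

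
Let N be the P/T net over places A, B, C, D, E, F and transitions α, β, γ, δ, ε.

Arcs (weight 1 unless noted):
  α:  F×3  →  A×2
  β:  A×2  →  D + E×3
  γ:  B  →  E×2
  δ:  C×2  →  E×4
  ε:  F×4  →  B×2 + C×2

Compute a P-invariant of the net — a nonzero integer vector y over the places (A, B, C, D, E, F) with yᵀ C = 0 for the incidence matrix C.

Incidence matrix C (rows=places, cols=transitions):
        α    β    γ    δ    ε
    A   2   -2    0    0    0
    B   0    0   -1    0    2
    C   0    0    0   -2    2
    D   0    1    0    0    0
    E   0    3    2    4    0
    F  -3    0    0    0   -4

Candidate y = [3, 2, 2, 3, 1, 2]; check y·C column-wise:
  col α: 3·2 + 2·0 + 2·0 + 3·0 + 1·0 + 2·-3 = 0
  col β: 3·-2 + 2·0 + 2·0 + 3·1 + 1·3 + 2·0 = 0
  col γ: 3·0 + 2·-1 + 2·0 + 3·0 + 1·2 + 2·0 = 0
  col δ: 3·0 + 2·0 + 2·-2 + 3·0 + 1·4 + 2·0 = 0
  col ε: 3·0 + 2·2 + 2·2 + 3·0 + 1·0 + 2·-4 = 0

y = (A:3, B:2, C:2, D:3, E:1, F:2)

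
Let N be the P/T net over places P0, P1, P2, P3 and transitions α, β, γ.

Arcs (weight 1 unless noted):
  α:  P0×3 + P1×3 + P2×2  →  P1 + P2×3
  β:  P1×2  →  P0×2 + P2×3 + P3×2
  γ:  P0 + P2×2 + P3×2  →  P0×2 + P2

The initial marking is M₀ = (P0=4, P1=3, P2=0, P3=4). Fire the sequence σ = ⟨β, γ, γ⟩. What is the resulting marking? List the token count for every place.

(P0=8, P1=1, P2=1, P3=2)

step 1: fire β:  (P0=4, P1=3, P2=0, P3=4) → (P0=6, P1=1, P2=3, P3=6)
step 2: fire γ:  (P0=6, P1=1, P2=3, P3=6) → (P0=7, P1=1, P2=2, P3=4)
step 3: fire γ:  (P0=7, P1=1, P2=2, P3=4) → (P0=8, P1=1, P2=1, P3=2)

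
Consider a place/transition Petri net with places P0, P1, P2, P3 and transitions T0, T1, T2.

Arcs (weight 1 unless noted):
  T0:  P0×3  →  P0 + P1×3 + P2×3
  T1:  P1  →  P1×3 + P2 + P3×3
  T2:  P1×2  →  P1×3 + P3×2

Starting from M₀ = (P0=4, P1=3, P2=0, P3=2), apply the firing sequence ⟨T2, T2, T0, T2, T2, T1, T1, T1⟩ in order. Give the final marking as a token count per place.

(P0=2, P1=16, P2=6, P3=19)

step 1: fire T2:  (P0=4, P1=3, P2=0, P3=2) → (P0=4, P1=4, P2=0, P3=4)
step 2: fire T2:  (P0=4, P1=4, P2=0, P3=4) → (P0=4, P1=5, P2=0, P3=6)
step 3: fire T0:  (P0=4, P1=5, P2=0, P3=6) → (P0=2, P1=8, P2=3, P3=6)
step 4: fire T2:  (P0=2, P1=8, P2=3, P3=6) → (P0=2, P1=9, P2=3, P3=8)
step 5: fire T2:  (P0=2, P1=9, P2=3, P3=8) → (P0=2, P1=10, P2=3, P3=10)
step 6: fire T1:  (P0=2, P1=10, P2=3, P3=10) → (P0=2, P1=12, P2=4, P3=13)
step 7: fire T1:  (P0=2, P1=12, P2=4, P3=13) → (P0=2, P1=14, P2=5, P3=16)
step 8: fire T1:  (P0=2, P1=14, P2=5, P3=16) → (P0=2, P1=16, P2=6, P3=19)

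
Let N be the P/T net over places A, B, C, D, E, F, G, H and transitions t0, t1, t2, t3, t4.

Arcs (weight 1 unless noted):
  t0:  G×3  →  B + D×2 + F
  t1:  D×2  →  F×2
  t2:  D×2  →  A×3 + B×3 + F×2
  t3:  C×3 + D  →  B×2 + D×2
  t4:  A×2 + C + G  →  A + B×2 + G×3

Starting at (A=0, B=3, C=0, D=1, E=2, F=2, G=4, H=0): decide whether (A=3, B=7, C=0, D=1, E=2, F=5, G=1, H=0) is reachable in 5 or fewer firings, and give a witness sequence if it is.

step 1: fire t0:  (A=0, B=3, C=0, D=1, E=2, F=2, G=4, H=0) → (A=0, B=4, C=0, D=3, E=2, F=3, G=1, H=0)
step 2: fire t2:  (A=0, B=4, C=0, D=3, E=2, F=3, G=1, H=0) → (A=3, B=7, C=0, D=1, E=2, F=5, G=1, H=0)

YES — reachable via ⟨t0, t2⟩ (2 firings)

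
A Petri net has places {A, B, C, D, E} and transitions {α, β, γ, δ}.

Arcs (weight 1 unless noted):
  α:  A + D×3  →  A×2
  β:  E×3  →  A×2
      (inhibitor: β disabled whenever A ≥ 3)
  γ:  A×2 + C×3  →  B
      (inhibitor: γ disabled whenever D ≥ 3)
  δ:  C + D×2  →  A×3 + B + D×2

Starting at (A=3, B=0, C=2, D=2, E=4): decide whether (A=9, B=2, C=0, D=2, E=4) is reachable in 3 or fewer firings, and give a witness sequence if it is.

step 1: fire δ:  (A=3, B=0, C=2, D=2, E=4) → (A=6, B=1, C=1, D=2, E=4)
step 2: fire δ:  (A=6, B=1, C=1, D=2, E=4) → (A=9, B=2, C=0, D=2, E=4)

YES — reachable via ⟨δ, δ⟩ (2 firings)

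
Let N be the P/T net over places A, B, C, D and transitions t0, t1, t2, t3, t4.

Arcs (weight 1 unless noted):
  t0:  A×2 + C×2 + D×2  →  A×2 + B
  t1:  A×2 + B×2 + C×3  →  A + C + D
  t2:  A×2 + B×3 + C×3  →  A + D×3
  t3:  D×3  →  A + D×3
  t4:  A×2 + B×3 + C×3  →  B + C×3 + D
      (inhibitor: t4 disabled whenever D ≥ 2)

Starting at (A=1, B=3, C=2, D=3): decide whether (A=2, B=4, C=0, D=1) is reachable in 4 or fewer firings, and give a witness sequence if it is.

step 1: fire t3:  (A=1, B=3, C=2, D=3) → (A=2, B=3, C=2, D=3)
step 2: fire t0:  (A=2, B=3, C=2, D=3) → (A=2, B=4, C=0, D=1)

YES — reachable via ⟨t3, t0⟩ (2 firings)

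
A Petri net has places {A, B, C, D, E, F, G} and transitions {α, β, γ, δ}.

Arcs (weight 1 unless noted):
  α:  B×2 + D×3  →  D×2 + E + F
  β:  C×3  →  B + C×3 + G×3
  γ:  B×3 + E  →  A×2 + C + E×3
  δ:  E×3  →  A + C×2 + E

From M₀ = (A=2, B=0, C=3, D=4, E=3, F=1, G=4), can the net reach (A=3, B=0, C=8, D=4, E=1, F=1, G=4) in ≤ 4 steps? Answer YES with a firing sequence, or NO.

depth 0: 1 marking
depth 1: 3 markings reached so far
depth 2: 5 markings reached so far
depth 3: 8 markings reached so far
depth 4: 13 markings reached so far
target is not among the 13 markings reachable within 4 steps

NO — not reachable within 4 firings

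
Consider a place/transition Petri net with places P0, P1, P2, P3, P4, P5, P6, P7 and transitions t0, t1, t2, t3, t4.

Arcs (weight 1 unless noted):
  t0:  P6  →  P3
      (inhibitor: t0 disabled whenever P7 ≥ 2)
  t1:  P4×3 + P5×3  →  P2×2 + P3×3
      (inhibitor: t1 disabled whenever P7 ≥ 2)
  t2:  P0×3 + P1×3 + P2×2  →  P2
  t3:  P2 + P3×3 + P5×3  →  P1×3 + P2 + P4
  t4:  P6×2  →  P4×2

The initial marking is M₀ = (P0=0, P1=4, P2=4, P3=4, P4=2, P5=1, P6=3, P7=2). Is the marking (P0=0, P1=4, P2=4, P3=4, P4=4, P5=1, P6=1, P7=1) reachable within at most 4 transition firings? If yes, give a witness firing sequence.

depth 0: 1 marking
depth 1: 2 markings reached so far
depth 2: 2 markings reached so far
(frontier empty at depth 2; search complete)
target is not among the 2 markings reachable within 4 steps

NO — not reachable within 4 firings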